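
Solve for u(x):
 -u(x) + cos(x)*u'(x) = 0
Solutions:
 u(x) = C1*sqrt(sin(x) + 1)/sqrt(sin(x) - 1)


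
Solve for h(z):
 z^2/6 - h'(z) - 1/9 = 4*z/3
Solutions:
 h(z) = C1 + z^3/18 - 2*z^2/3 - z/9


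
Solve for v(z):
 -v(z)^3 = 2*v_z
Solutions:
 v(z) = -sqrt(-1/(C1 - z))
 v(z) = sqrt(-1/(C1 - z))


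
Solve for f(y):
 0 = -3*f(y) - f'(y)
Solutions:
 f(y) = C1*exp(-3*y)


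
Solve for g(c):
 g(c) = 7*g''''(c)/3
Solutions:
 g(c) = C1*exp(-3^(1/4)*7^(3/4)*c/7) + C2*exp(3^(1/4)*7^(3/4)*c/7) + C3*sin(3^(1/4)*7^(3/4)*c/7) + C4*cos(3^(1/4)*7^(3/4)*c/7)


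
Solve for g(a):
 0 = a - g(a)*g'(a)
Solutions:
 g(a) = -sqrt(C1 + a^2)
 g(a) = sqrt(C1 + a^2)


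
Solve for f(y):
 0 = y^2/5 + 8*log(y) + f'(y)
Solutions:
 f(y) = C1 - y^3/15 - 8*y*log(y) + 8*y


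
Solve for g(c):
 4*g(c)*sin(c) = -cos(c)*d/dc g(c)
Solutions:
 g(c) = C1*cos(c)^4


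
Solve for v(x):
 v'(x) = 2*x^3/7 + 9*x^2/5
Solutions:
 v(x) = C1 + x^4/14 + 3*x^3/5


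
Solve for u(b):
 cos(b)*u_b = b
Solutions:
 u(b) = C1 + Integral(b/cos(b), b)


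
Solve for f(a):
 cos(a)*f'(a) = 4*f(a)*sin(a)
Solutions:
 f(a) = C1/cos(a)^4


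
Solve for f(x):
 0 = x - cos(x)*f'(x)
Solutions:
 f(x) = C1 + Integral(x/cos(x), x)


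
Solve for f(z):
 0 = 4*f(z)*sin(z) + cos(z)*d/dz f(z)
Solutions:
 f(z) = C1*cos(z)^4


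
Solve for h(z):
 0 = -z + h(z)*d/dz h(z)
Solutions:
 h(z) = -sqrt(C1 + z^2)
 h(z) = sqrt(C1 + z^2)


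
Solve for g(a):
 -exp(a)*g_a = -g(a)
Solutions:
 g(a) = C1*exp(-exp(-a))


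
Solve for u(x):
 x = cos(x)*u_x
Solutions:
 u(x) = C1 + Integral(x/cos(x), x)


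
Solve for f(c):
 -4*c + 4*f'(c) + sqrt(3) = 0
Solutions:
 f(c) = C1 + c^2/2 - sqrt(3)*c/4


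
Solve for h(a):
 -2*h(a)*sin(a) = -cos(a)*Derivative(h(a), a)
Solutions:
 h(a) = C1/cos(a)^2


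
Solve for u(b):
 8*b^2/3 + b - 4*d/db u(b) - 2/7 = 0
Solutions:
 u(b) = C1 + 2*b^3/9 + b^2/8 - b/14


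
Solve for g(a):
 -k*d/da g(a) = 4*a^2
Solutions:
 g(a) = C1 - 4*a^3/(3*k)


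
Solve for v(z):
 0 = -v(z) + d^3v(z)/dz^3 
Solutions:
 v(z) = C3*exp(z) + (C1*sin(sqrt(3)*z/2) + C2*cos(sqrt(3)*z/2))*exp(-z/2)


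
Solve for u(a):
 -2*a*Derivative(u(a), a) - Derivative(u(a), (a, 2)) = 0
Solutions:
 u(a) = C1 + C2*erf(a)


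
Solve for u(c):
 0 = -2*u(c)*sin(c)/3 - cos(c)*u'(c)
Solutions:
 u(c) = C1*cos(c)^(2/3)


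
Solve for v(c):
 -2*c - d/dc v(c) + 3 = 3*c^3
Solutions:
 v(c) = C1 - 3*c^4/4 - c^2 + 3*c


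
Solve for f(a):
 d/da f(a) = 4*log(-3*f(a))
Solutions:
 -Integral(1/(log(-_y) + log(3)), (_y, f(a)))/4 = C1 - a


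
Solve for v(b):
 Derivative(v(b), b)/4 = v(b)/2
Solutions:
 v(b) = C1*exp(2*b)


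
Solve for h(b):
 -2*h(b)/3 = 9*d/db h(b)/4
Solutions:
 h(b) = C1*exp(-8*b/27)


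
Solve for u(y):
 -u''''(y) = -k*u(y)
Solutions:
 u(y) = C1*exp(-k^(1/4)*y) + C2*exp(k^(1/4)*y) + C3*exp(-I*k^(1/4)*y) + C4*exp(I*k^(1/4)*y)


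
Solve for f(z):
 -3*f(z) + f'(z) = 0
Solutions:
 f(z) = C1*exp(3*z)


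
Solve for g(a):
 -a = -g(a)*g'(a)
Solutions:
 g(a) = -sqrt(C1 + a^2)
 g(a) = sqrt(C1 + a^2)


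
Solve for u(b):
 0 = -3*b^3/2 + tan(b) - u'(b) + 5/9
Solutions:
 u(b) = C1 - 3*b^4/8 + 5*b/9 - log(cos(b))


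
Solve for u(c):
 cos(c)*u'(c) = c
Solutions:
 u(c) = C1 + Integral(c/cos(c), c)


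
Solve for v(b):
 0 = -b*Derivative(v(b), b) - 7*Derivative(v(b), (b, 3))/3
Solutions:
 v(b) = C1 + Integral(C2*airyai(-3^(1/3)*7^(2/3)*b/7) + C3*airybi(-3^(1/3)*7^(2/3)*b/7), b)


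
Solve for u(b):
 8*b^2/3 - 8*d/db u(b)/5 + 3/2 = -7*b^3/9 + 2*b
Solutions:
 u(b) = C1 + 35*b^4/288 + 5*b^3/9 - 5*b^2/8 + 15*b/16


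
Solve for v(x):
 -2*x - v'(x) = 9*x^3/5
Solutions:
 v(x) = C1 - 9*x^4/20 - x^2


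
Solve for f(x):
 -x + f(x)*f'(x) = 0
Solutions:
 f(x) = -sqrt(C1 + x^2)
 f(x) = sqrt(C1 + x^2)


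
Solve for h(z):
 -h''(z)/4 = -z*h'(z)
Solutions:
 h(z) = C1 + C2*erfi(sqrt(2)*z)


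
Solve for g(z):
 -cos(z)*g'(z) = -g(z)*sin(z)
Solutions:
 g(z) = C1/cos(z)


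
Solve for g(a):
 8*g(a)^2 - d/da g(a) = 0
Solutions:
 g(a) = -1/(C1 + 8*a)


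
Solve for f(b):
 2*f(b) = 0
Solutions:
 f(b) = 0


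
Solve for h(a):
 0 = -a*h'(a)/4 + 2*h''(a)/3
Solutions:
 h(a) = C1 + C2*erfi(sqrt(3)*a/4)


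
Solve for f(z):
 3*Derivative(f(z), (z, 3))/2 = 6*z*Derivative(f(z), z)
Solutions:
 f(z) = C1 + Integral(C2*airyai(2^(2/3)*z) + C3*airybi(2^(2/3)*z), z)


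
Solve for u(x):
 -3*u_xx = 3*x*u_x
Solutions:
 u(x) = C1 + C2*erf(sqrt(2)*x/2)


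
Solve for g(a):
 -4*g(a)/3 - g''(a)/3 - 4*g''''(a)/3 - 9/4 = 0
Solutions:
 g(a) = (C1*sin(a*cos(atan(3*sqrt(7))/2)) + C2*cos(a*cos(atan(3*sqrt(7))/2)))*exp(-a*sin(atan(3*sqrt(7))/2)) + (C3*sin(a*cos(atan(3*sqrt(7))/2)) + C4*cos(a*cos(atan(3*sqrt(7))/2)))*exp(a*sin(atan(3*sqrt(7))/2)) - 27/16


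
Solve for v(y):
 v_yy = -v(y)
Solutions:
 v(y) = C1*sin(y) + C2*cos(y)


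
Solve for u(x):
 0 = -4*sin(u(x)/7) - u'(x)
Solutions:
 4*x + 7*log(cos(u(x)/7) - 1)/2 - 7*log(cos(u(x)/7) + 1)/2 = C1


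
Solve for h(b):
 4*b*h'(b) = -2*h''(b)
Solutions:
 h(b) = C1 + C2*erf(b)


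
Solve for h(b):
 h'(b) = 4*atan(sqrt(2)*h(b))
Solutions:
 Integral(1/atan(sqrt(2)*_y), (_y, h(b))) = C1 + 4*b


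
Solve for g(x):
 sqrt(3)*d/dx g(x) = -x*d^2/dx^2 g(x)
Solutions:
 g(x) = C1 + C2*x^(1 - sqrt(3))


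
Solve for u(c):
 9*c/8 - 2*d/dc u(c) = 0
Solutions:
 u(c) = C1 + 9*c^2/32


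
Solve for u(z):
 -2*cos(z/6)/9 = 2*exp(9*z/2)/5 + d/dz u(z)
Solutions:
 u(z) = C1 - 4*exp(9*z/2)/45 - 4*sin(z/6)/3


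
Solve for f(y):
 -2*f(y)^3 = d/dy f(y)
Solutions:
 f(y) = -sqrt(2)*sqrt(-1/(C1 - 2*y))/2
 f(y) = sqrt(2)*sqrt(-1/(C1 - 2*y))/2


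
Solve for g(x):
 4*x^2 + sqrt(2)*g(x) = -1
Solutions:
 g(x) = sqrt(2)*(-4*x^2 - 1)/2


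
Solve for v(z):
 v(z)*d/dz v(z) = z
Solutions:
 v(z) = -sqrt(C1 + z^2)
 v(z) = sqrt(C1 + z^2)


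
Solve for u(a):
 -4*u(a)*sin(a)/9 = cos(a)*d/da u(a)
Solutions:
 u(a) = C1*cos(a)^(4/9)


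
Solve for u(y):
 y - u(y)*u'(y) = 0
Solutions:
 u(y) = -sqrt(C1 + y^2)
 u(y) = sqrt(C1 + y^2)


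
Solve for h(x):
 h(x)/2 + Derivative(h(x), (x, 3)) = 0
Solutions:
 h(x) = C3*exp(-2^(2/3)*x/2) + (C1*sin(2^(2/3)*sqrt(3)*x/4) + C2*cos(2^(2/3)*sqrt(3)*x/4))*exp(2^(2/3)*x/4)


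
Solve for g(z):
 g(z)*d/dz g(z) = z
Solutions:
 g(z) = -sqrt(C1 + z^2)
 g(z) = sqrt(C1 + z^2)


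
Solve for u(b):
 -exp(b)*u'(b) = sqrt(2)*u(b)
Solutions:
 u(b) = C1*exp(sqrt(2)*exp(-b))


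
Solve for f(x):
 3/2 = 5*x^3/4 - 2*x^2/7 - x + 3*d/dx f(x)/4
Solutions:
 f(x) = C1 - 5*x^4/12 + 8*x^3/63 + 2*x^2/3 + 2*x


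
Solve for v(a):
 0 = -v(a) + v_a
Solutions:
 v(a) = C1*exp(a)


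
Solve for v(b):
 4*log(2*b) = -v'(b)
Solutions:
 v(b) = C1 - 4*b*log(b) - b*log(16) + 4*b


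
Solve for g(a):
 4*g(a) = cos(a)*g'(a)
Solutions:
 g(a) = C1*(sin(a)^2 + 2*sin(a) + 1)/(sin(a)^2 - 2*sin(a) + 1)


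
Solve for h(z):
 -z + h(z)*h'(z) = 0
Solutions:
 h(z) = -sqrt(C1 + z^2)
 h(z) = sqrt(C1 + z^2)


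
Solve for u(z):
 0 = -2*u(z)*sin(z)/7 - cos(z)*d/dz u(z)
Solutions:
 u(z) = C1*cos(z)^(2/7)


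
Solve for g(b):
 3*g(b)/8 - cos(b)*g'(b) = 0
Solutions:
 g(b) = C1*(sin(b) + 1)^(3/16)/(sin(b) - 1)^(3/16)


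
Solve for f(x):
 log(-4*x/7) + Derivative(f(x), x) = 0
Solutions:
 f(x) = C1 - x*log(-x) + x*(-2*log(2) + 1 + log(7))


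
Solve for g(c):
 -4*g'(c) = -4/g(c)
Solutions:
 g(c) = -sqrt(C1 + 2*c)
 g(c) = sqrt(C1 + 2*c)


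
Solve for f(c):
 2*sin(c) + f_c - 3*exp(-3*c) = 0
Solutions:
 f(c) = C1 + 2*cos(c) - exp(-3*c)


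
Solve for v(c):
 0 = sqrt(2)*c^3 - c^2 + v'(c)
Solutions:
 v(c) = C1 - sqrt(2)*c^4/4 + c^3/3


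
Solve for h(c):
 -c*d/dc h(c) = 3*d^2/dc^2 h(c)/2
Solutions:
 h(c) = C1 + C2*erf(sqrt(3)*c/3)


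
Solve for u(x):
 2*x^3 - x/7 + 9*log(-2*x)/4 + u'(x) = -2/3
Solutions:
 u(x) = C1 - x^4/2 + x^2/14 - 9*x*log(-x)/4 + x*(19 - 27*log(2))/12


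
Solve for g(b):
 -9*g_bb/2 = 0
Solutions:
 g(b) = C1 + C2*b


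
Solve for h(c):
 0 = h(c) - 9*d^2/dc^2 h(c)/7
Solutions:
 h(c) = C1*exp(-sqrt(7)*c/3) + C2*exp(sqrt(7)*c/3)


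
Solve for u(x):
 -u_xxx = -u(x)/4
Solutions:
 u(x) = C3*exp(2^(1/3)*x/2) + (C1*sin(2^(1/3)*sqrt(3)*x/4) + C2*cos(2^(1/3)*sqrt(3)*x/4))*exp(-2^(1/3)*x/4)


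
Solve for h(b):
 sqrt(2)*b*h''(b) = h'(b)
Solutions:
 h(b) = C1 + C2*b^(sqrt(2)/2 + 1)


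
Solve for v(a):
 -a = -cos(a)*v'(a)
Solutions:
 v(a) = C1 + Integral(a/cos(a), a)


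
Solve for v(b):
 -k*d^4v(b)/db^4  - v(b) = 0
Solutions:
 v(b) = C1*exp(-b*(-1/k)^(1/4)) + C2*exp(b*(-1/k)^(1/4)) + C3*exp(-I*b*(-1/k)^(1/4)) + C4*exp(I*b*(-1/k)^(1/4))


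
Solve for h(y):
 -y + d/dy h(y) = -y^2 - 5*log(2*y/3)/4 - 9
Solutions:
 h(y) = C1 - y^3/3 + y^2/2 - 5*y*log(y)/4 - 31*y/4 - 5*y*log(2)/4 + 5*y*log(3)/4


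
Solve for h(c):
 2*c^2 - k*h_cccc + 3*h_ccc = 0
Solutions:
 h(c) = C1 + C2*c + C3*c^2 + C4*exp(3*c/k) - c^5/90 - c^4*k/54 - 2*c^3*k^2/81


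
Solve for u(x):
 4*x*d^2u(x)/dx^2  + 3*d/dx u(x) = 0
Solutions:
 u(x) = C1 + C2*x^(1/4)


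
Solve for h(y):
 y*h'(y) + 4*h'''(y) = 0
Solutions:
 h(y) = C1 + Integral(C2*airyai(-2^(1/3)*y/2) + C3*airybi(-2^(1/3)*y/2), y)


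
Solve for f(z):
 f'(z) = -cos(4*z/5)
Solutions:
 f(z) = C1 - 5*sin(4*z/5)/4


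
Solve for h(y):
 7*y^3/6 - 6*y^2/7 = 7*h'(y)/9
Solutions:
 h(y) = C1 + 3*y^4/8 - 18*y^3/49


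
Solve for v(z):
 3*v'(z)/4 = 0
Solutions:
 v(z) = C1


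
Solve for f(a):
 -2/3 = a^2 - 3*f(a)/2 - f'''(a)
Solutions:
 f(a) = C3*exp(-2^(2/3)*3^(1/3)*a/2) + 2*a^2/3 + (C1*sin(2^(2/3)*3^(5/6)*a/4) + C2*cos(2^(2/3)*3^(5/6)*a/4))*exp(2^(2/3)*3^(1/3)*a/4) + 4/9


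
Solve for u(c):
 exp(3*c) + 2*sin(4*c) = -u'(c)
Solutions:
 u(c) = C1 - exp(3*c)/3 + cos(4*c)/2


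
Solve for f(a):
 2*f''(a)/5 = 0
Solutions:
 f(a) = C1 + C2*a


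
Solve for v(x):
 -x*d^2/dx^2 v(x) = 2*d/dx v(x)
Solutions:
 v(x) = C1 + C2/x


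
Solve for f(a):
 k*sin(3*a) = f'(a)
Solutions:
 f(a) = C1 - k*cos(3*a)/3


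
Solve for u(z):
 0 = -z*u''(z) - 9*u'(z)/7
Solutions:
 u(z) = C1 + C2/z^(2/7)


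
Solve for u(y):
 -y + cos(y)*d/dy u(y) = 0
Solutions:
 u(y) = C1 + Integral(y/cos(y), y)


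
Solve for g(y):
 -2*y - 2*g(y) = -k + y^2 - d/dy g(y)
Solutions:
 g(y) = C1*exp(2*y) + k/2 - y^2/2 - 3*y/2 - 3/4


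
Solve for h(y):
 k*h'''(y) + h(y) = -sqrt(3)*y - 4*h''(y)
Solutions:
 h(y) = C1*exp(-y*((sqrt(((27 + 128/k^2)^2 - 16384/k^4)/k^2)/2 + 27/(2*k) + 64/k^3)^(1/3) + 4/k + 16/(k^2*(sqrt(((27 + 128/k^2)^2 - 16384/k^4)/k^2)/2 + 27/(2*k) + 64/k^3)^(1/3)))/3) + C2*exp(y*((sqrt(((27 + 128/k^2)^2 - 16384/k^4)/k^2)/2 + 27/(2*k) + 64/k^3)^(1/3) - sqrt(3)*I*(sqrt(((27 + 128/k^2)^2 - 16384/k^4)/k^2)/2 + 27/(2*k) + 64/k^3)^(1/3) - 8/k - 64/(k^2*(-1 + sqrt(3)*I)*(sqrt(((27 + 128/k^2)^2 - 16384/k^4)/k^2)/2 + 27/(2*k) + 64/k^3)^(1/3)))/6) + C3*exp(y*((sqrt(((27 + 128/k^2)^2 - 16384/k^4)/k^2)/2 + 27/(2*k) + 64/k^3)^(1/3) + sqrt(3)*I*(sqrt(((27 + 128/k^2)^2 - 16384/k^4)/k^2)/2 + 27/(2*k) + 64/k^3)^(1/3) - 8/k + 64/(k^2*(1 + sqrt(3)*I)*(sqrt(((27 + 128/k^2)^2 - 16384/k^4)/k^2)/2 + 27/(2*k) + 64/k^3)^(1/3)))/6) - sqrt(3)*y


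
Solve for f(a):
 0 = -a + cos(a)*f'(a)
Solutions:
 f(a) = C1 + Integral(a/cos(a), a)


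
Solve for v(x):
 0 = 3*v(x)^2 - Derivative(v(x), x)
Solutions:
 v(x) = -1/(C1 + 3*x)


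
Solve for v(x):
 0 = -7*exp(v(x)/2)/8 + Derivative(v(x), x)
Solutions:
 v(x) = 2*log(-1/(C1 + 7*x)) + 8*log(2)


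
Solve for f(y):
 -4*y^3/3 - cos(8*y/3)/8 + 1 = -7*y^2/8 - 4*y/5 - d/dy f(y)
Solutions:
 f(y) = C1 + y^4/3 - 7*y^3/24 - 2*y^2/5 - y + 3*sin(8*y/3)/64


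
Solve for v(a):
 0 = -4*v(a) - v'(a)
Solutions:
 v(a) = C1*exp(-4*a)


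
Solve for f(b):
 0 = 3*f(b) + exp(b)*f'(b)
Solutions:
 f(b) = C1*exp(3*exp(-b))


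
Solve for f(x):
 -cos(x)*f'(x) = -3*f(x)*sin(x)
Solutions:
 f(x) = C1/cos(x)^3


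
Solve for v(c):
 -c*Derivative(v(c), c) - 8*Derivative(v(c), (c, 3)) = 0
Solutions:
 v(c) = C1 + Integral(C2*airyai(-c/2) + C3*airybi(-c/2), c)


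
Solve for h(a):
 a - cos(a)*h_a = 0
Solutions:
 h(a) = C1 + Integral(a/cos(a), a)


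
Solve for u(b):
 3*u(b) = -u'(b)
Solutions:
 u(b) = C1*exp(-3*b)


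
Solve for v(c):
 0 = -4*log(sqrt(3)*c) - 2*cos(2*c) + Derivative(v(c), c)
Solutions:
 v(c) = C1 + 4*c*log(c) - 4*c + 2*c*log(3) + sin(2*c)


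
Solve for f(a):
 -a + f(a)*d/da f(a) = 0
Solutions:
 f(a) = -sqrt(C1 + a^2)
 f(a) = sqrt(C1 + a^2)


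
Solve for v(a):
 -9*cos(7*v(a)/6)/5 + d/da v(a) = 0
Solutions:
 -9*a/5 - 3*log(sin(7*v(a)/6) - 1)/7 + 3*log(sin(7*v(a)/6) + 1)/7 = C1


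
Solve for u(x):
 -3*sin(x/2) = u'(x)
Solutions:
 u(x) = C1 + 6*cos(x/2)


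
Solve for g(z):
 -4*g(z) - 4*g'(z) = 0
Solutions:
 g(z) = C1*exp(-z)


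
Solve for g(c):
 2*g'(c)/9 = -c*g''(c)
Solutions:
 g(c) = C1 + C2*c^(7/9)


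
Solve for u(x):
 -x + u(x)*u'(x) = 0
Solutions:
 u(x) = -sqrt(C1 + x^2)
 u(x) = sqrt(C1 + x^2)


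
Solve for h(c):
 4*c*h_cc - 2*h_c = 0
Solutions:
 h(c) = C1 + C2*c^(3/2)


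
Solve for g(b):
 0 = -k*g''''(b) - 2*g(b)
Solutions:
 g(b) = C1*exp(-2^(1/4)*b*(-1/k)^(1/4)) + C2*exp(2^(1/4)*b*(-1/k)^(1/4)) + C3*exp(-2^(1/4)*I*b*(-1/k)^(1/4)) + C4*exp(2^(1/4)*I*b*(-1/k)^(1/4))


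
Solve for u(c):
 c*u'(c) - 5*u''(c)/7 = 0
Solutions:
 u(c) = C1 + C2*erfi(sqrt(70)*c/10)


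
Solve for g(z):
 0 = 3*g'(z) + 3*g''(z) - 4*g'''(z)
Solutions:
 g(z) = C1 + C2*exp(z*(3 - sqrt(57))/8) + C3*exp(z*(3 + sqrt(57))/8)


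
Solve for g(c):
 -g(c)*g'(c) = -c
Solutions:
 g(c) = -sqrt(C1 + c^2)
 g(c) = sqrt(C1 + c^2)


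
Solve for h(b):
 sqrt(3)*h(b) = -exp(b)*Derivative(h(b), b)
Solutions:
 h(b) = C1*exp(sqrt(3)*exp(-b))


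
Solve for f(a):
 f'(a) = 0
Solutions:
 f(a) = C1


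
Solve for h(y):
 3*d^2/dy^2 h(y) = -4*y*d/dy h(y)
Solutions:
 h(y) = C1 + C2*erf(sqrt(6)*y/3)


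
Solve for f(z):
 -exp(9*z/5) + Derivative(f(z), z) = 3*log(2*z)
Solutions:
 f(z) = C1 + 3*z*log(z) + 3*z*(-1 + log(2)) + 5*exp(9*z/5)/9


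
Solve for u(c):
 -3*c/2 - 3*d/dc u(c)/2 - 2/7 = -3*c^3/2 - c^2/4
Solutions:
 u(c) = C1 + c^4/4 + c^3/18 - c^2/2 - 4*c/21


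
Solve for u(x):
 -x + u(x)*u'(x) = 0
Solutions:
 u(x) = -sqrt(C1 + x^2)
 u(x) = sqrt(C1 + x^2)


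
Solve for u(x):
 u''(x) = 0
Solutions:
 u(x) = C1 + C2*x


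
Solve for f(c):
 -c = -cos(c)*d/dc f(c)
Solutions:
 f(c) = C1 + Integral(c/cos(c), c)


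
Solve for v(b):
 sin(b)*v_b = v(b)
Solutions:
 v(b) = C1*sqrt(cos(b) - 1)/sqrt(cos(b) + 1)


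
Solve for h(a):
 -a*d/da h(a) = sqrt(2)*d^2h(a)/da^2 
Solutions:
 h(a) = C1 + C2*erf(2^(1/4)*a/2)


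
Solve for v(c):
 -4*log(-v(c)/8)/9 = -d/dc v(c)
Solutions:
 -9*Integral(1/(log(-_y) - 3*log(2)), (_y, v(c)))/4 = C1 - c


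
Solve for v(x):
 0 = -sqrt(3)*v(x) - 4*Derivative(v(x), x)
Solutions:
 v(x) = C1*exp(-sqrt(3)*x/4)


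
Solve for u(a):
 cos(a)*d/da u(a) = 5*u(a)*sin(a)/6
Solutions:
 u(a) = C1/cos(a)^(5/6)


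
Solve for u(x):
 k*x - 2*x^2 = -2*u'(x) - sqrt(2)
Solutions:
 u(x) = C1 - k*x^2/4 + x^3/3 - sqrt(2)*x/2


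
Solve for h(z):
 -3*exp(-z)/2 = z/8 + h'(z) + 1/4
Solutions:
 h(z) = C1 - z^2/16 - z/4 + 3*exp(-z)/2


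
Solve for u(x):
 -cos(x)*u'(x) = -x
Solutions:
 u(x) = C1 + Integral(x/cos(x), x)


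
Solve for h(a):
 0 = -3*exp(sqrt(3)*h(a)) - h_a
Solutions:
 h(a) = sqrt(3)*(2*log(1/(C1 + 3*a)) - log(3))/6


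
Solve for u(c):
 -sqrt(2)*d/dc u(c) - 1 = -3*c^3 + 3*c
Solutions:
 u(c) = C1 + 3*sqrt(2)*c^4/8 - 3*sqrt(2)*c^2/4 - sqrt(2)*c/2


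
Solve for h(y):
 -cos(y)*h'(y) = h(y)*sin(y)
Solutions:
 h(y) = C1*cos(y)


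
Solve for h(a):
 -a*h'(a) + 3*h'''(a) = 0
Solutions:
 h(a) = C1 + Integral(C2*airyai(3^(2/3)*a/3) + C3*airybi(3^(2/3)*a/3), a)


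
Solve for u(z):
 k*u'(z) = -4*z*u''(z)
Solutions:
 u(z) = C1 + z^(1 - re(k)/4)*(C2*sin(log(z)*Abs(im(k))/4) + C3*cos(log(z)*im(k)/4))


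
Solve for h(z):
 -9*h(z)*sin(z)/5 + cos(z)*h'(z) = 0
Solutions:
 h(z) = C1/cos(z)^(9/5)


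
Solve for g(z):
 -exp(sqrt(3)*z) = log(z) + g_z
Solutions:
 g(z) = C1 - z*log(z) + z - sqrt(3)*exp(sqrt(3)*z)/3


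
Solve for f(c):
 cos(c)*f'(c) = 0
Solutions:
 f(c) = C1


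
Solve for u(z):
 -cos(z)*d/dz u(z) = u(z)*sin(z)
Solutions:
 u(z) = C1*cos(z)


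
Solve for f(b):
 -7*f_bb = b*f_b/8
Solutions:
 f(b) = C1 + C2*erf(sqrt(7)*b/28)


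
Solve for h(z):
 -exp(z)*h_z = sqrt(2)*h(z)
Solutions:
 h(z) = C1*exp(sqrt(2)*exp(-z))


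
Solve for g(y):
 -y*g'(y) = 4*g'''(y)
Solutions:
 g(y) = C1 + Integral(C2*airyai(-2^(1/3)*y/2) + C3*airybi(-2^(1/3)*y/2), y)


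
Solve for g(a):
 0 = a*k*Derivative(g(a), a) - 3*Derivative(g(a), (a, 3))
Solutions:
 g(a) = C1 + Integral(C2*airyai(3^(2/3)*a*k^(1/3)/3) + C3*airybi(3^(2/3)*a*k^(1/3)/3), a)


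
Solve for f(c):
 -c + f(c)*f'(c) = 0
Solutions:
 f(c) = -sqrt(C1 + c^2)
 f(c) = sqrt(C1 + c^2)


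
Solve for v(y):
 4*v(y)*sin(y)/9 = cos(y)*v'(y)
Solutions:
 v(y) = C1/cos(y)^(4/9)


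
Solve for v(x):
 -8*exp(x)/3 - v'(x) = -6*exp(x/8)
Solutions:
 v(x) = C1 + 48*exp(x/8) - 8*exp(x)/3


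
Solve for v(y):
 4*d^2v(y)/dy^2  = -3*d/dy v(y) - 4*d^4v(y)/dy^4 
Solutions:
 v(y) = C1 + C2*exp(-3^(1/3)*y*(-(27 + sqrt(921))^(1/3) + 4*3^(1/3)/(27 + sqrt(921))^(1/3))/12)*sin(3^(1/6)*y*((27 + sqrt(921))^(-1/3) + 3^(2/3)*(27 + sqrt(921))^(1/3)/12)) + C3*exp(-3^(1/3)*y*(-(27 + sqrt(921))^(1/3) + 4*3^(1/3)/(27 + sqrt(921))^(1/3))/12)*cos(3^(1/6)*y*((27 + sqrt(921))^(-1/3) + 3^(2/3)*(27 + sqrt(921))^(1/3)/12)) + C4*exp(3^(1/3)*y*(-(27 + sqrt(921))^(1/3) + 4*3^(1/3)/(27 + sqrt(921))^(1/3))/6)


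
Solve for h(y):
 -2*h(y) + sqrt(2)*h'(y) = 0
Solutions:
 h(y) = C1*exp(sqrt(2)*y)


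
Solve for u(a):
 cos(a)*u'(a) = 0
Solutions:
 u(a) = C1


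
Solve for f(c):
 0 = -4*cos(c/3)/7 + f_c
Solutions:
 f(c) = C1 + 12*sin(c/3)/7


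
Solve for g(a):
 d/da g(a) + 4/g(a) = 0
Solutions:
 g(a) = -sqrt(C1 - 8*a)
 g(a) = sqrt(C1 - 8*a)


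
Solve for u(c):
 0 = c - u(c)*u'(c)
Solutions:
 u(c) = -sqrt(C1 + c^2)
 u(c) = sqrt(C1 + c^2)


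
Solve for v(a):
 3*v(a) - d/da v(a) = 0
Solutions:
 v(a) = C1*exp(3*a)


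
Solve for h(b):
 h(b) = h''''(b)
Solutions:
 h(b) = C1*exp(-b) + C2*exp(b) + C3*sin(b) + C4*cos(b)


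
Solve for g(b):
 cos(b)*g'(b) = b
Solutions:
 g(b) = C1 + Integral(b/cos(b), b)


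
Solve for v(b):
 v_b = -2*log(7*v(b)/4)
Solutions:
 -Integral(1/(-log(_y) - log(7) + 2*log(2)), (_y, v(b)))/2 = C1 - b


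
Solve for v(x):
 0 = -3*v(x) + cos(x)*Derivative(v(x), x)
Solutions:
 v(x) = C1*(sin(x) + 1)^(3/2)/(sin(x) - 1)^(3/2)


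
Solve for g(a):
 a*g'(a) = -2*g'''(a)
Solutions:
 g(a) = C1 + Integral(C2*airyai(-2^(2/3)*a/2) + C3*airybi(-2^(2/3)*a/2), a)


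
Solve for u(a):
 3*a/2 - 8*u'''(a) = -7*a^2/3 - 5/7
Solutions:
 u(a) = C1 + C2*a + C3*a^2 + 7*a^5/1440 + a^4/128 + 5*a^3/336


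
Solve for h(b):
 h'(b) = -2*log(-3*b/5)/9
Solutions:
 h(b) = C1 - 2*b*log(-b)/9 + 2*b*(-log(3) + 1 + log(5))/9


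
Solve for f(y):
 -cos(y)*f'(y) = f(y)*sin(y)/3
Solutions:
 f(y) = C1*cos(y)^(1/3)


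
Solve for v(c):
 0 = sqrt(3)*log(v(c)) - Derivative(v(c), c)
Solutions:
 li(v(c)) = C1 + sqrt(3)*c


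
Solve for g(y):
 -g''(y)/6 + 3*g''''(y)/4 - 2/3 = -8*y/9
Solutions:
 g(y) = C1 + C2*y + C3*exp(-sqrt(2)*y/3) + C4*exp(sqrt(2)*y/3) + 8*y^3/9 - 2*y^2


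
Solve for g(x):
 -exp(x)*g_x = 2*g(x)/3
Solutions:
 g(x) = C1*exp(2*exp(-x)/3)


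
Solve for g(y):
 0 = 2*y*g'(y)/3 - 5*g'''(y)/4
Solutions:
 g(y) = C1 + Integral(C2*airyai(2*15^(2/3)*y/15) + C3*airybi(2*15^(2/3)*y/15), y)


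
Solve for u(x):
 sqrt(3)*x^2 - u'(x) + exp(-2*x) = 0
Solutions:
 u(x) = C1 + sqrt(3)*x^3/3 - exp(-2*x)/2


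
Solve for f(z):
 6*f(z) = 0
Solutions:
 f(z) = 0


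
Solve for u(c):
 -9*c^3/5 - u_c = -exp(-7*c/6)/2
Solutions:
 u(c) = C1 - 9*c^4/20 - 3*exp(-7*c/6)/7


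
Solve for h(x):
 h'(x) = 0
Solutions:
 h(x) = C1


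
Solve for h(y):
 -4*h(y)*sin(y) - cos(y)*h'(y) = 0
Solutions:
 h(y) = C1*cos(y)^4


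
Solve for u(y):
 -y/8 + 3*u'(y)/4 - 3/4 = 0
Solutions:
 u(y) = C1 + y^2/12 + y


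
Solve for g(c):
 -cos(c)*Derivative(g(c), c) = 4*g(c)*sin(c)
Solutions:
 g(c) = C1*cos(c)^4


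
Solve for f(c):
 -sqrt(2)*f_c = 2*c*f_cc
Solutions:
 f(c) = C1 + C2*c^(1 - sqrt(2)/2)


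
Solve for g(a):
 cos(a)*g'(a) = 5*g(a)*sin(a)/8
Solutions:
 g(a) = C1/cos(a)^(5/8)


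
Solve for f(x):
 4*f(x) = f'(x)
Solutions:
 f(x) = C1*exp(4*x)


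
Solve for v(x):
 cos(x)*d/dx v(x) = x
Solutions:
 v(x) = C1 + Integral(x/cos(x), x)


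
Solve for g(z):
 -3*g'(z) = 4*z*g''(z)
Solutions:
 g(z) = C1 + C2*z^(1/4)


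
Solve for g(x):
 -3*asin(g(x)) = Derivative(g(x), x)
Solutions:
 Integral(1/asin(_y), (_y, g(x))) = C1 - 3*x


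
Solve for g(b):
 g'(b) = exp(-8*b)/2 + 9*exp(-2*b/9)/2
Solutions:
 g(b) = C1 - exp(-8*b)/16 - 81*exp(-2*b/9)/4


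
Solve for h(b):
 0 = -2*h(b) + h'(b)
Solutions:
 h(b) = C1*exp(2*b)


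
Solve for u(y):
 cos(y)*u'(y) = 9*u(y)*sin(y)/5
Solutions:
 u(y) = C1/cos(y)^(9/5)


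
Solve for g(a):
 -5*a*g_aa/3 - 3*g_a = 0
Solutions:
 g(a) = C1 + C2/a^(4/5)


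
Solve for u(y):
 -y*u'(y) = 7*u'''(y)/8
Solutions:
 u(y) = C1 + Integral(C2*airyai(-2*7^(2/3)*y/7) + C3*airybi(-2*7^(2/3)*y/7), y)


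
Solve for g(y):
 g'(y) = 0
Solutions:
 g(y) = C1


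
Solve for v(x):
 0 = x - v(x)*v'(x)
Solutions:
 v(x) = -sqrt(C1 + x^2)
 v(x) = sqrt(C1 + x^2)


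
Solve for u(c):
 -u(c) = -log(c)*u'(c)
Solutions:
 u(c) = C1*exp(li(c))


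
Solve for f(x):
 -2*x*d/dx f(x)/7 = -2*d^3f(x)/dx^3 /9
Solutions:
 f(x) = C1 + Integral(C2*airyai(21^(2/3)*x/7) + C3*airybi(21^(2/3)*x/7), x)


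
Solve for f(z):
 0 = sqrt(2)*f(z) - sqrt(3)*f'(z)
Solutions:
 f(z) = C1*exp(sqrt(6)*z/3)


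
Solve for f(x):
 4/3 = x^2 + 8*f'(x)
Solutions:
 f(x) = C1 - x^3/24 + x/6


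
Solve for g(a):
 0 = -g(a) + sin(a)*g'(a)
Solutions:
 g(a) = C1*sqrt(cos(a) - 1)/sqrt(cos(a) + 1)


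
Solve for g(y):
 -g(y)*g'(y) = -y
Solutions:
 g(y) = -sqrt(C1 + y^2)
 g(y) = sqrt(C1 + y^2)


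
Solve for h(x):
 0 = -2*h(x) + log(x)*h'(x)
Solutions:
 h(x) = C1*exp(2*li(x))


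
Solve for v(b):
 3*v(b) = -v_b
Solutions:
 v(b) = C1*exp(-3*b)


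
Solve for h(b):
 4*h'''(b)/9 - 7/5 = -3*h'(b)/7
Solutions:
 h(b) = C1 + C2*sin(3*sqrt(21)*b/14) + C3*cos(3*sqrt(21)*b/14) + 49*b/15


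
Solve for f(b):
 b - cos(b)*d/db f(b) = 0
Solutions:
 f(b) = C1 + Integral(b/cos(b), b)


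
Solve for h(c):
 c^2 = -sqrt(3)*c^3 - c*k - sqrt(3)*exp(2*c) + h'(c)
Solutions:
 h(c) = C1 + sqrt(3)*c^4/4 + c^3/3 + c^2*k/2 + sqrt(3)*exp(2*c)/2


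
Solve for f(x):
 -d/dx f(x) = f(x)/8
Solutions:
 f(x) = C1*exp(-x/8)


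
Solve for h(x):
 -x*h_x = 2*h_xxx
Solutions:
 h(x) = C1 + Integral(C2*airyai(-2^(2/3)*x/2) + C3*airybi(-2^(2/3)*x/2), x)


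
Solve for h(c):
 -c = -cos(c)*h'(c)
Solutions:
 h(c) = C1 + Integral(c/cos(c), c)


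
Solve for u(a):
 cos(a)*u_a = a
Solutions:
 u(a) = C1 + Integral(a/cos(a), a)


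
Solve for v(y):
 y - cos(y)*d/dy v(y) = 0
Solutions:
 v(y) = C1 + Integral(y/cos(y), y)


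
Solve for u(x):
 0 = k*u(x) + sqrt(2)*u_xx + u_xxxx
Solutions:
 u(x) = C1*exp(-2^(3/4)*x*sqrt(-sqrt(1 - 2*k) - 1)/2) + C2*exp(2^(3/4)*x*sqrt(-sqrt(1 - 2*k) - 1)/2) + C3*exp(-2^(3/4)*x*sqrt(sqrt(1 - 2*k) - 1)/2) + C4*exp(2^(3/4)*x*sqrt(sqrt(1 - 2*k) - 1)/2)


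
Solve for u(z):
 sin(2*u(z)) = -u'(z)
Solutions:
 u(z) = pi - acos((-C1 - exp(4*z))/(C1 - exp(4*z)))/2
 u(z) = acos((-C1 - exp(4*z))/(C1 - exp(4*z)))/2


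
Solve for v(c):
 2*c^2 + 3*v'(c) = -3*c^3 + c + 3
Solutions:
 v(c) = C1 - c^4/4 - 2*c^3/9 + c^2/6 + c


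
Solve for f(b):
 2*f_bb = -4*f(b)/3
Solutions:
 f(b) = C1*sin(sqrt(6)*b/3) + C2*cos(sqrt(6)*b/3)


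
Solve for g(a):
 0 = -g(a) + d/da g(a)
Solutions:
 g(a) = C1*exp(a)


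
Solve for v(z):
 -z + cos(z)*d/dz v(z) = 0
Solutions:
 v(z) = C1 + Integral(z/cos(z), z)


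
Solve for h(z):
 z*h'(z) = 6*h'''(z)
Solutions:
 h(z) = C1 + Integral(C2*airyai(6^(2/3)*z/6) + C3*airybi(6^(2/3)*z/6), z)


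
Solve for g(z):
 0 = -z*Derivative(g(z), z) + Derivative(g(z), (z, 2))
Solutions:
 g(z) = C1 + C2*erfi(sqrt(2)*z/2)


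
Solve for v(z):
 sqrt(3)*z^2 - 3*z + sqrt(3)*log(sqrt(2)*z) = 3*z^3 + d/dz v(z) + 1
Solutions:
 v(z) = C1 - 3*z^4/4 + sqrt(3)*z^3/3 - 3*z^2/2 + sqrt(3)*z*log(z) - sqrt(3)*z - z + sqrt(3)*z*log(2)/2


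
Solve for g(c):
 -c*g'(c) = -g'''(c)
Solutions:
 g(c) = C1 + Integral(C2*airyai(c) + C3*airybi(c), c)


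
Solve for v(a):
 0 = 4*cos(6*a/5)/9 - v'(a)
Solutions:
 v(a) = C1 + 10*sin(6*a/5)/27


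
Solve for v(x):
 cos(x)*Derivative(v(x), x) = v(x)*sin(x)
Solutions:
 v(x) = C1/cos(x)


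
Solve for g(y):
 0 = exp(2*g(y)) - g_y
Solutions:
 g(y) = log(-sqrt(-1/(C1 + y))) - log(2)/2
 g(y) = log(-1/(C1 + y))/2 - log(2)/2


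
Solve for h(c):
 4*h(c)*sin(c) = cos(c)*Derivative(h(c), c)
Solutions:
 h(c) = C1/cos(c)^4


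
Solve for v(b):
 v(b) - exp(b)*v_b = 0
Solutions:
 v(b) = C1*exp(-exp(-b))


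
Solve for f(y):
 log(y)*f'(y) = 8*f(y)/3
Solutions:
 f(y) = C1*exp(8*li(y)/3)


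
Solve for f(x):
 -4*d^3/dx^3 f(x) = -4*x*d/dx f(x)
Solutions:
 f(x) = C1 + Integral(C2*airyai(x) + C3*airybi(x), x)


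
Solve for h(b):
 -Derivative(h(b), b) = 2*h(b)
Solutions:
 h(b) = C1*exp(-2*b)


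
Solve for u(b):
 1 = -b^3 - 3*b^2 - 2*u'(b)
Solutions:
 u(b) = C1 - b^4/8 - b^3/2 - b/2


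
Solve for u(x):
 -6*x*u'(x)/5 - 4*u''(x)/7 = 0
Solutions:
 u(x) = C1 + C2*erf(sqrt(105)*x/10)


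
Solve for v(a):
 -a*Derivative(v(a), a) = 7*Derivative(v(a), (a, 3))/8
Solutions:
 v(a) = C1 + Integral(C2*airyai(-2*7^(2/3)*a/7) + C3*airybi(-2*7^(2/3)*a/7), a)


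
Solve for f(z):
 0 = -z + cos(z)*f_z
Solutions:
 f(z) = C1 + Integral(z/cos(z), z)


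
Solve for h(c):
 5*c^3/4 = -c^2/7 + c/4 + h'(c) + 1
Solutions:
 h(c) = C1 + 5*c^4/16 + c^3/21 - c^2/8 - c


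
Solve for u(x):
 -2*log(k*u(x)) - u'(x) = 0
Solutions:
 li(k*u(x))/k = C1 - 2*x


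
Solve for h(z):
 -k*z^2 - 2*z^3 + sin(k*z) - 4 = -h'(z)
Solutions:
 h(z) = C1 + k*z^3/3 + z^4/2 + 4*z + cos(k*z)/k


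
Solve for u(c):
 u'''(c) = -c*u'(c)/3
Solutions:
 u(c) = C1 + Integral(C2*airyai(-3^(2/3)*c/3) + C3*airybi(-3^(2/3)*c/3), c)


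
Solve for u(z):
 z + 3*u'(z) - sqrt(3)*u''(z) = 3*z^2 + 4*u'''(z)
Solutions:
 u(z) = C1 + C2*exp(z*(-sqrt(3) + sqrt(51))/8) + C3*exp(-z*(sqrt(3) + sqrt(51))/8) + z^3/3 - z^2/6 + sqrt(3)*z^2/3 - sqrt(3)*z/9 + 10*z/3


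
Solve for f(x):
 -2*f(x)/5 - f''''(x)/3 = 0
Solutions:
 f(x) = (C1*sin(10^(3/4)*3^(1/4)*x/10) + C2*cos(10^(3/4)*3^(1/4)*x/10))*exp(-10^(3/4)*3^(1/4)*x/10) + (C3*sin(10^(3/4)*3^(1/4)*x/10) + C4*cos(10^(3/4)*3^(1/4)*x/10))*exp(10^(3/4)*3^(1/4)*x/10)


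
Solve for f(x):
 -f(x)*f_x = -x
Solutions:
 f(x) = -sqrt(C1 + x^2)
 f(x) = sqrt(C1 + x^2)


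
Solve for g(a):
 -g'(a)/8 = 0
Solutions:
 g(a) = C1


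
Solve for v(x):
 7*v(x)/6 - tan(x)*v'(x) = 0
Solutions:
 v(x) = C1*sin(x)^(7/6)


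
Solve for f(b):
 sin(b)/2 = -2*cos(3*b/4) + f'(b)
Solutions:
 f(b) = C1 + 8*sin(3*b/4)/3 - cos(b)/2


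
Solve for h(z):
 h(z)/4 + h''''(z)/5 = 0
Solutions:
 h(z) = (C1*sin(5^(1/4)*z/2) + C2*cos(5^(1/4)*z/2))*exp(-5^(1/4)*z/2) + (C3*sin(5^(1/4)*z/2) + C4*cos(5^(1/4)*z/2))*exp(5^(1/4)*z/2)


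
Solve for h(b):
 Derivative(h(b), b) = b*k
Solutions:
 h(b) = C1 + b^2*k/2


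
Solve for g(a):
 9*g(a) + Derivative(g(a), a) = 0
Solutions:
 g(a) = C1*exp(-9*a)


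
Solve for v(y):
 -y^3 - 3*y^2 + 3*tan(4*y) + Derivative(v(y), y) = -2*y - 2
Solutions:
 v(y) = C1 + y^4/4 + y^3 - y^2 - 2*y + 3*log(cos(4*y))/4


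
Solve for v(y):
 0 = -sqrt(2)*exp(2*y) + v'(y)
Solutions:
 v(y) = C1 + sqrt(2)*exp(2*y)/2


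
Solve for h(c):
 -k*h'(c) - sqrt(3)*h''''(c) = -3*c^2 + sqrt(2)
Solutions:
 h(c) = C1 + C2*exp(3^(5/6)*c*(-k)^(1/3)/3) + C3*exp(c*(-k)^(1/3)*(-3^(5/6) + 3*3^(1/3)*I)/6) + C4*exp(-c*(-k)^(1/3)*(3^(5/6) + 3*3^(1/3)*I)/6) + c^3/k - sqrt(2)*c/k


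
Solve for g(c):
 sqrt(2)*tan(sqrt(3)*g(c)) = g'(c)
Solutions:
 g(c) = sqrt(3)*(pi - asin(C1*exp(sqrt(6)*c)))/3
 g(c) = sqrt(3)*asin(C1*exp(sqrt(6)*c))/3


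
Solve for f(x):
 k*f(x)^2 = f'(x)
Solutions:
 f(x) = -1/(C1 + k*x)


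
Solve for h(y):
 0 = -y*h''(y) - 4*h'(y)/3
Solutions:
 h(y) = C1 + C2/y^(1/3)


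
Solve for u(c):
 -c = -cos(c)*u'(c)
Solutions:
 u(c) = C1 + Integral(c/cos(c), c)


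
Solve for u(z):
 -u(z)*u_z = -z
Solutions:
 u(z) = -sqrt(C1 + z^2)
 u(z) = sqrt(C1 + z^2)


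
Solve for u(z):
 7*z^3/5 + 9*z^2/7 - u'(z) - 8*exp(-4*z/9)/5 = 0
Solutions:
 u(z) = C1 + 7*z^4/20 + 3*z^3/7 + 18*exp(-4*z/9)/5


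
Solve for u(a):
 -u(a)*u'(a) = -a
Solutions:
 u(a) = -sqrt(C1 + a^2)
 u(a) = sqrt(C1 + a^2)


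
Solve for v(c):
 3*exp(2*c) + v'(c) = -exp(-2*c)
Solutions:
 v(c) = C1 - 3*exp(2*c)/2 + exp(-2*c)/2


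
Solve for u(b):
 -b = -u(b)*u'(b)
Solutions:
 u(b) = -sqrt(C1 + b^2)
 u(b) = sqrt(C1 + b^2)


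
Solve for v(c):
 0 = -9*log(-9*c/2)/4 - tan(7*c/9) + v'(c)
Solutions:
 v(c) = C1 + 9*c*log(-c)/4 - 9*c/4 - 9*c*log(2)/4 + 9*c*log(3)/2 - 9*log(cos(7*c/9))/7


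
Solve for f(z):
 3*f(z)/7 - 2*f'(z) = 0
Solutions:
 f(z) = C1*exp(3*z/14)


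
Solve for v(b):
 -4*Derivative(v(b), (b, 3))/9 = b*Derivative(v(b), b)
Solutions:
 v(b) = C1 + Integral(C2*airyai(-2^(1/3)*3^(2/3)*b/2) + C3*airybi(-2^(1/3)*3^(2/3)*b/2), b)


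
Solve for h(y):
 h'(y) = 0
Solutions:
 h(y) = C1


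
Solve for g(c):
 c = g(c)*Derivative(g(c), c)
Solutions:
 g(c) = -sqrt(C1 + c^2)
 g(c) = sqrt(C1 + c^2)


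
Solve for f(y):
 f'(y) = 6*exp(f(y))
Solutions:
 f(y) = log(-1/(C1 + 6*y))


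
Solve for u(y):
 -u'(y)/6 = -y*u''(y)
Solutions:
 u(y) = C1 + C2*y^(7/6)


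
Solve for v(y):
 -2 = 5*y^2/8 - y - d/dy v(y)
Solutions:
 v(y) = C1 + 5*y^3/24 - y^2/2 + 2*y


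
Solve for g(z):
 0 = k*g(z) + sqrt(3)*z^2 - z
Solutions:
 g(z) = z*(-sqrt(3)*z + 1)/k


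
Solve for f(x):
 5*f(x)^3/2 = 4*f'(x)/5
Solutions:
 f(x) = -2*sqrt(-1/(C1 + 25*x))
 f(x) = 2*sqrt(-1/(C1 + 25*x))


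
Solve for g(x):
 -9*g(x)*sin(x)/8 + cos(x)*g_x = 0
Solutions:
 g(x) = C1/cos(x)^(9/8)


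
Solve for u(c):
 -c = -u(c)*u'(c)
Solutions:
 u(c) = -sqrt(C1 + c^2)
 u(c) = sqrt(C1 + c^2)


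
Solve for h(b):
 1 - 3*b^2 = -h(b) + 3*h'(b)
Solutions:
 h(b) = C1*exp(b/3) + 3*b^2 + 18*b + 53


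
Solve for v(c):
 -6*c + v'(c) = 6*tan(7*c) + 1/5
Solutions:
 v(c) = C1 + 3*c^2 + c/5 - 6*log(cos(7*c))/7


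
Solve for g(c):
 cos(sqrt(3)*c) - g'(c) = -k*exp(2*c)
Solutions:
 g(c) = C1 + k*exp(2*c)/2 + sqrt(3)*sin(sqrt(3)*c)/3


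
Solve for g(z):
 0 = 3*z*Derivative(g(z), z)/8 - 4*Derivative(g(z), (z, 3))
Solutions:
 g(z) = C1 + Integral(C2*airyai(6^(1/3)*z/4) + C3*airybi(6^(1/3)*z/4), z)


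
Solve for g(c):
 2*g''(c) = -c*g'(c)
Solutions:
 g(c) = C1 + C2*erf(c/2)


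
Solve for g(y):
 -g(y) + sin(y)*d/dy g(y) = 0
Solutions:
 g(y) = C1*sqrt(cos(y) - 1)/sqrt(cos(y) + 1)


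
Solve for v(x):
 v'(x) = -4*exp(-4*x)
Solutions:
 v(x) = C1 + exp(-4*x)


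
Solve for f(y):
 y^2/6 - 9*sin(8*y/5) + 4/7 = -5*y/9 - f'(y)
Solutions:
 f(y) = C1 - y^3/18 - 5*y^2/18 - 4*y/7 - 45*cos(8*y/5)/8


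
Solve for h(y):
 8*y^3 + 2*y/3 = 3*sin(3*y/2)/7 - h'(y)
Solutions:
 h(y) = C1 - 2*y^4 - y^2/3 - 2*cos(3*y/2)/7


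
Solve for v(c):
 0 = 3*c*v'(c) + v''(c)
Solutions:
 v(c) = C1 + C2*erf(sqrt(6)*c/2)


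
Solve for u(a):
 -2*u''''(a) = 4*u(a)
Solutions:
 u(a) = (C1*sin(2^(3/4)*a/2) + C2*cos(2^(3/4)*a/2))*exp(-2^(3/4)*a/2) + (C3*sin(2^(3/4)*a/2) + C4*cos(2^(3/4)*a/2))*exp(2^(3/4)*a/2)


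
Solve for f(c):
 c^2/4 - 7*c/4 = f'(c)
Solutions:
 f(c) = C1 + c^3/12 - 7*c^2/8


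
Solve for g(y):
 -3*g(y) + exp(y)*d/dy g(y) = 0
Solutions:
 g(y) = C1*exp(-3*exp(-y))


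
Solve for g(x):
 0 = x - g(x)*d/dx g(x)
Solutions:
 g(x) = -sqrt(C1 + x^2)
 g(x) = sqrt(C1 + x^2)


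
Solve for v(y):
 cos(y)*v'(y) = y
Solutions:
 v(y) = C1 + Integral(y/cos(y), y)


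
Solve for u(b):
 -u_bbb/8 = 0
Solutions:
 u(b) = C1 + C2*b + C3*b^2


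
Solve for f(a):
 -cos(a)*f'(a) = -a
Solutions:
 f(a) = C1 + Integral(a/cos(a), a)


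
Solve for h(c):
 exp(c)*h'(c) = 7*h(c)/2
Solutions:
 h(c) = C1*exp(-7*exp(-c)/2)


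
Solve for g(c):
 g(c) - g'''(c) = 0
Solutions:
 g(c) = C3*exp(c) + (C1*sin(sqrt(3)*c/2) + C2*cos(sqrt(3)*c/2))*exp(-c/2)


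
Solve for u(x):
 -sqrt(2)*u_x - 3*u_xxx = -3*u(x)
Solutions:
 u(x) = C1*exp(-x*(-2*2^(5/6)/(27 + sqrt(8*sqrt(2) + 729))^(1/3) + 2^(2/3)*(27 + sqrt(8*sqrt(2) + 729))^(1/3))/12)*sin(sqrt(3)*x*(2*2^(5/6)/(27 + sqrt(8*sqrt(2) + 729))^(1/3) + 2^(2/3)*(27 + sqrt(8*sqrt(2) + 729))^(1/3))/12) + C2*exp(-x*(-2*2^(5/6)/(27 + sqrt(8*sqrt(2) + 729))^(1/3) + 2^(2/3)*(27 + sqrt(8*sqrt(2) + 729))^(1/3))/12)*cos(sqrt(3)*x*(2*2^(5/6)/(27 + sqrt(8*sqrt(2) + 729))^(1/3) + 2^(2/3)*(27 + sqrt(8*sqrt(2) + 729))^(1/3))/12) + C3*exp(x*(-2*2^(5/6)/(27 + sqrt(8*sqrt(2) + 729))^(1/3) + 2^(2/3)*(27 + sqrt(8*sqrt(2) + 729))^(1/3))/6)


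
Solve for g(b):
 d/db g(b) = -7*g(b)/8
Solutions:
 g(b) = C1*exp(-7*b/8)


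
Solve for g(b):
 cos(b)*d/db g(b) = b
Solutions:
 g(b) = C1 + Integral(b/cos(b), b)


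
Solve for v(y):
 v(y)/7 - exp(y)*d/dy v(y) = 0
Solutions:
 v(y) = C1*exp(-exp(-y)/7)


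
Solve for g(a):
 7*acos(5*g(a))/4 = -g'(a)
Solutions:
 Integral(1/acos(5*_y), (_y, g(a))) = C1 - 7*a/4


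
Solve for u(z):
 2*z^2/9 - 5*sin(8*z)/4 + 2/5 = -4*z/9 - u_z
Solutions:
 u(z) = C1 - 2*z^3/27 - 2*z^2/9 - 2*z/5 - 5*cos(8*z)/32


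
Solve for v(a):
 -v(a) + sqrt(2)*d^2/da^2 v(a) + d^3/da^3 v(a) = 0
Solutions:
 v(a) = C1*exp(-a*(4*2^(1/3)/(-4*sqrt(2) + sqrt(-32 + (27 - 4*sqrt(2))^2) + 27)^(1/3) + 2^(2/3)*(-4*sqrt(2) + sqrt(-32 + (27 - 4*sqrt(2))^2) + 27)^(1/3) + 4*sqrt(2))/12)*sin(2^(1/3)*sqrt(3)*a*(-2^(1/3)*(-4*sqrt(2) + sqrt(-32 + 729*(-1 + 4*sqrt(2)/27)^2) + 27)^(1/3) + 4/(-4*sqrt(2) + sqrt(-32 + 729*(-1 + 4*sqrt(2)/27)^2) + 27)^(1/3))/12) + C2*exp(-a*(4*2^(1/3)/(-4*sqrt(2) + sqrt(-32 + (27 - 4*sqrt(2))^2) + 27)^(1/3) + 2^(2/3)*(-4*sqrt(2) + sqrt(-32 + (27 - 4*sqrt(2))^2) + 27)^(1/3) + 4*sqrt(2))/12)*cos(2^(1/3)*sqrt(3)*a*(-2^(1/3)*(-4*sqrt(2) + sqrt(-32 + 729*(-1 + 4*sqrt(2)/27)^2) + 27)^(1/3) + 4/(-4*sqrt(2) + sqrt(-32 + 729*(-1 + 4*sqrt(2)/27)^2) + 27)^(1/3))/12) + C3*exp(a*(-2*sqrt(2) + 4*2^(1/3)/(-4*sqrt(2) + sqrt(-32 + (27 - 4*sqrt(2))^2) + 27)^(1/3) + 2^(2/3)*(-4*sqrt(2) + sqrt(-32 + (27 - 4*sqrt(2))^2) + 27)^(1/3))/6)


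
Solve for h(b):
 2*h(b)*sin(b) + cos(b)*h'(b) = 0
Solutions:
 h(b) = C1*cos(b)^2


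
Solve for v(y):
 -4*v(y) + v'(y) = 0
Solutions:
 v(y) = C1*exp(4*y)


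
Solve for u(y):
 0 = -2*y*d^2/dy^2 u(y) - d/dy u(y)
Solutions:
 u(y) = C1 + C2*sqrt(y)


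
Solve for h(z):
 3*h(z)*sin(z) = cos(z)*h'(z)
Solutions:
 h(z) = C1/cos(z)^3


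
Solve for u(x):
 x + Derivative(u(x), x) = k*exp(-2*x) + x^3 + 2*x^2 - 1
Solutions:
 u(x) = C1 - k*exp(-2*x)/2 + x^4/4 + 2*x^3/3 - x^2/2 - x


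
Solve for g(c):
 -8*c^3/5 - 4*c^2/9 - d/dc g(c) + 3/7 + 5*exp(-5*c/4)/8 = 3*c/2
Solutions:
 g(c) = C1 - 2*c^4/5 - 4*c^3/27 - 3*c^2/4 + 3*c/7 - exp(-5*c/4)/2


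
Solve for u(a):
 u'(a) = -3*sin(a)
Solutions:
 u(a) = C1 + 3*cos(a)


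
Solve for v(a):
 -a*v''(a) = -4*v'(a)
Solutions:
 v(a) = C1 + C2*a^5


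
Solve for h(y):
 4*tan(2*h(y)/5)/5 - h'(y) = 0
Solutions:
 h(y) = -5*asin(C1*exp(8*y/25))/2 + 5*pi/2
 h(y) = 5*asin(C1*exp(8*y/25))/2


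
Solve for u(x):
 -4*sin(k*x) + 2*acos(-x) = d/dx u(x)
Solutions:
 u(x) = C1 + 2*x*acos(-x) + 2*sqrt(1 - x^2) - 4*Piecewise((-cos(k*x)/k, Ne(k, 0)), (0, True))


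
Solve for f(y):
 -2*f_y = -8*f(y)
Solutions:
 f(y) = C1*exp(4*y)


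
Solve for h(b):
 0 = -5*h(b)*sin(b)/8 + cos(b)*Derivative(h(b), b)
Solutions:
 h(b) = C1/cos(b)^(5/8)


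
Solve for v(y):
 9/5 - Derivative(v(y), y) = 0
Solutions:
 v(y) = C1 + 9*y/5


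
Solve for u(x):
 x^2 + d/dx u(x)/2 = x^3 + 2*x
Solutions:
 u(x) = C1 + x^4/2 - 2*x^3/3 + 2*x^2


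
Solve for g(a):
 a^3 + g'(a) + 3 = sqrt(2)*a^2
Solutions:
 g(a) = C1 - a^4/4 + sqrt(2)*a^3/3 - 3*a


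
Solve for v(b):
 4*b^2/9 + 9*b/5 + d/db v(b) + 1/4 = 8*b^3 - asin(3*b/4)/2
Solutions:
 v(b) = C1 + 2*b^4 - 4*b^3/27 - 9*b^2/10 - b*asin(3*b/4)/2 - b/4 - sqrt(16 - 9*b^2)/6


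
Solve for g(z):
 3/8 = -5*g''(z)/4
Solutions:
 g(z) = C1 + C2*z - 3*z^2/20


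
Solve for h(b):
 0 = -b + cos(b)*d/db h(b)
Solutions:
 h(b) = C1 + Integral(b/cos(b), b)


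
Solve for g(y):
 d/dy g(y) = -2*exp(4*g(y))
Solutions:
 g(y) = log(-I*(1/(C1 + 8*y))^(1/4))
 g(y) = log(I*(1/(C1 + 8*y))^(1/4))
 g(y) = log(-(1/(C1 + 8*y))^(1/4))
 g(y) = log(1/(C1 + 8*y))/4


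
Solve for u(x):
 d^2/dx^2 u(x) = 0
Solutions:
 u(x) = C1 + C2*x


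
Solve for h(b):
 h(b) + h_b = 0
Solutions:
 h(b) = C1*exp(-b)


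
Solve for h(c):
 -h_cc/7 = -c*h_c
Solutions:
 h(c) = C1 + C2*erfi(sqrt(14)*c/2)


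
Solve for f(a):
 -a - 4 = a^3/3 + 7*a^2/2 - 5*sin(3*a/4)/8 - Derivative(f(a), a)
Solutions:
 f(a) = C1 + a^4/12 + 7*a^3/6 + a^2/2 + 4*a + 5*cos(3*a/4)/6


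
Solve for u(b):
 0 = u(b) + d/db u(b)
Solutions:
 u(b) = C1*exp(-b)


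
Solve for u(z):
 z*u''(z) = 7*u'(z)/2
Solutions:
 u(z) = C1 + C2*z^(9/2)


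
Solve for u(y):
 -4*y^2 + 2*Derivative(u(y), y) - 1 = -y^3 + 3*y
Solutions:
 u(y) = C1 - y^4/8 + 2*y^3/3 + 3*y^2/4 + y/2


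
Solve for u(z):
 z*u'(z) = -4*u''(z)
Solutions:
 u(z) = C1 + C2*erf(sqrt(2)*z/4)


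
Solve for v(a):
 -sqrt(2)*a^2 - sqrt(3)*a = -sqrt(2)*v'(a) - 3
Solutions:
 v(a) = C1 + a^3/3 + sqrt(6)*a^2/4 - 3*sqrt(2)*a/2


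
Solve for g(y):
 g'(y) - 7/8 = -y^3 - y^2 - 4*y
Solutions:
 g(y) = C1 - y^4/4 - y^3/3 - 2*y^2 + 7*y/8


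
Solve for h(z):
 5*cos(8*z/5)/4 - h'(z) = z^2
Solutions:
 h(z) = C1 - z^3/3 + 25*sin(8*z/5)/32


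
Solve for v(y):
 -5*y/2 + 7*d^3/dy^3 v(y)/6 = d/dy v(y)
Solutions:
 v(y) = C1 + C2*exp(-sqrt(42)*y/7) + C3*exp(sqrt(42)*y/7) - 5*y^2/4


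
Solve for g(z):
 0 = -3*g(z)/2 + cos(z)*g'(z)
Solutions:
 g(z) = C1*(sin(z) + 1)^(3/4)/(sin(z) - 1)^(3/4)


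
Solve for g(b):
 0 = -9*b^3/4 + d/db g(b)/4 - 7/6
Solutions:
 g(b) = C1 + 9*b^4/4 + 14*b/3


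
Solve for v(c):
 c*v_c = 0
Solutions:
 v(c) = C1


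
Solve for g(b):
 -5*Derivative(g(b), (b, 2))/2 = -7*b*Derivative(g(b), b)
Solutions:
 g(b) = C1 + C2*erfi(sqrt(35)*b/5)


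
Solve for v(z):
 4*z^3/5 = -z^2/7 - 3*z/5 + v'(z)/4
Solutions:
 v(z) = C1 + 4*z^4/5 + 4*z^3/21 + 6*z^2/5
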